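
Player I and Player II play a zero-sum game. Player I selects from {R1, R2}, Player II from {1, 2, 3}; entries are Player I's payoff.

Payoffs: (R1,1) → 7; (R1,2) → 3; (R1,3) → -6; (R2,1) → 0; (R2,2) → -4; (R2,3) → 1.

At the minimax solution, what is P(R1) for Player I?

5/14

Row minima: R1 → -6, R2 → -4; maximin = -4.
Column maxima: 1 → 7, 2 → 3, 3 → 1; minimax = 1.
-4 ≠ 1, so there is no saddle point; optimal play is mixed.
1 is strictly dominated by 2 (it gives Player I strictly more in every row), so Player II never plays it.
On the remaining 2×2 (R1, R2 vs 2, 3):
Let Player I play R1 with probability p. Expected payoff against 2: 3p + (-4)(1−p) = 7p − 4; against 3: (-6)p + 1(1−p) = −7p + 1.
Setting these equal: 7p − 4 = −7p + 1 ⇒ 14p = 5 ⇒ p = 5/14, and the value is (7)·(5/14) − 4 = -3/2.
For Player II: with q = P(2), equating R1's and R2's payoffs gives 9q − 6 = −5q + 1 ⇒ q = 1/2.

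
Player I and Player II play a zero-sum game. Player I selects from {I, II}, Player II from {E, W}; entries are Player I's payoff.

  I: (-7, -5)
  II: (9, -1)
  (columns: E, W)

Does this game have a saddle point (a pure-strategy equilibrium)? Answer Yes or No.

Row minima: I → -7, II → -1; maximin = -1.
Column maxima: E → 9, W → -1; minimax = -1.
maximin = minimax = -1, so a saddle point exists.

Yes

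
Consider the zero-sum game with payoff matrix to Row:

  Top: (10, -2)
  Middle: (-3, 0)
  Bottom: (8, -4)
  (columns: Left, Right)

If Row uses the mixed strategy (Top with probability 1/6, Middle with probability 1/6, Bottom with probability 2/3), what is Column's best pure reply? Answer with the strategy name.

If Column plays Left, Row's expected payoff is (1/6)·10 + (1/6)·(-3) + (2/3)·8 = 13/2.
If Column plays Right, Row's expected payoff is (1/6)·(-2) + (1/6)·0 + (2/3)·(-4) = -3.
Column minimizes Row's payoff; the smallest is -3, so the best response is Right.

Right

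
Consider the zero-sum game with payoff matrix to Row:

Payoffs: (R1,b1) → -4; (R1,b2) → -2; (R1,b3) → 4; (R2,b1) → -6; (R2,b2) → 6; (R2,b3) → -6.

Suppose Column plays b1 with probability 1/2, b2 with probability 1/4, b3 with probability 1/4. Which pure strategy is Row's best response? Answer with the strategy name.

R1

Expected payoff of R1: (1/2)·(-4) + (1/4)·(-2) + (1/4)·4 = -3/2.
Expected payoff of R2: (1/2)·(-6) + (1/4)·6 + (1/4)·(-6) = -3.
The largest is -3/2, so Row's best response is R1.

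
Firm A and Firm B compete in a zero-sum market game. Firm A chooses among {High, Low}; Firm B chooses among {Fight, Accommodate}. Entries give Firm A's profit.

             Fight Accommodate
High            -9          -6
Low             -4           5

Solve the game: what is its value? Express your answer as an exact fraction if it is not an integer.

-4

Row minima: High → -9, Low → -4; maximin = -4.
Column maxima: Fight → -4, Accommodate → 5; minimax = -4.
Since maximin = minimax = -4, there is a saddle point and the value is -4.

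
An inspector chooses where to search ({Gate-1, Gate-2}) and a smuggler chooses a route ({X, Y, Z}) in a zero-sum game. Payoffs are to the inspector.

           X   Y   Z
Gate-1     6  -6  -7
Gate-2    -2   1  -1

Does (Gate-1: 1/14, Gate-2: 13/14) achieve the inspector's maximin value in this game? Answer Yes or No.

Yes

Against X this mix gives (1/14)·6 + (13/14)·(-2) = -10/7.
Against Y this mix gives (1/14)·(-6) + (13/14)·1 = 1/2.
Against Z this mix gives (1/14)·(-7) + (13/14)·(-1) = -10/7.
All of the smuggler's active replies (X, Z) yield -10/7, and no column does worse for the inspector. The mix makes the smuggler indifferent and guarantees -10/7, so it is optimal.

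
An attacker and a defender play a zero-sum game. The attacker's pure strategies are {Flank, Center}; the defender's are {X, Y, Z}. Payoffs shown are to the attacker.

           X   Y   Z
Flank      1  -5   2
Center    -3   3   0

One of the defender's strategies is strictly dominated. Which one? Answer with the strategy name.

Z

X holds the attacker's payoff strictly below Z in every row: 1 < 2, -3 < 0.
So Z is strictly dominated for the defender.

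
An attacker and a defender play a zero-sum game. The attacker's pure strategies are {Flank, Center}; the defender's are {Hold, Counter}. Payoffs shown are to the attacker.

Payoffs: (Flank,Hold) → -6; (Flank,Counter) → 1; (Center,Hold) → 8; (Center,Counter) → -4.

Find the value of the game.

-16/19

Row minima: Flank → -6, Center → -4; maximin = -4.
Column maxima: Hold → 8, Counter → 1; minimax = 1.
-4 ≠ 1, so there is no saddle point; optimal play is mixed.
Let the attacker play Flank with probability p. Expected payoff against Hold: (-6)p + 8(1−p) = −14p + 8; against Counter: 1p + (-4)(1−p) = 5p − 4.
Setting these equal: −14p + 8 = 5p − 4 ⇒ −19p = -12 ⇒ p = 12/19, and the value is (-14)·(12/19) + 8 = -16/19.
For the defender: with q = P(Hold), equating Flank's and Center's payoffs gives −7q + 1 = 12q − 4 ⇒ q = 5/19.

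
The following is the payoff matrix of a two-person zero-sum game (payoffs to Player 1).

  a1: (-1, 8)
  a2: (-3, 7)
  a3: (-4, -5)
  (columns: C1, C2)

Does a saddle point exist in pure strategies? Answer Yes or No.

Row minima: a1 → -1, a2 → -3, a3 → -5; maximin = -1.
Column maxima: C1 → -1, C2 → 8; minimax = -1.
maximin = minimax = -1, so a saddle point exists.

Yes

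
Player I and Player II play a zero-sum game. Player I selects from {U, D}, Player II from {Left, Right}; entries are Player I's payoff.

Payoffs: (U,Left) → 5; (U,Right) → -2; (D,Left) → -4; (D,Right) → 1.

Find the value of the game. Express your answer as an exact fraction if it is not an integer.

Row minima: U → -2, D → -4; maximin = -2.
Column maxima: Left → 5, Right → 1; minimax = 1.
-2 ≠ 1, so there is no saddle point; optimal play is mixed.
Let Player I play U with probability p. Expected payoff against Left: 5p + (-4)(1−p) = 9p − 4; against Right: (-2)p + 1(1−p) = −3p + 1.
Setting these equal: 9p − 4 = −3p + 1 ⇒ 12p = 5 ⇒ p = 5/12, and the value is (9)·(5/12) − 4 = -1/4.
For Player II: with q = P(Left), equating U's and D's payoffs gives 7q − 2 = −5q + 1 ⇒ q = 1/4.

-1/4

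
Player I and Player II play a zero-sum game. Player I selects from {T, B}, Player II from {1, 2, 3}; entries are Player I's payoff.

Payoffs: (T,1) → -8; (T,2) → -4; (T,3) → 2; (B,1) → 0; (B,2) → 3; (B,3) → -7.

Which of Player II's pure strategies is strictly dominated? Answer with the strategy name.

2

1 holds Player I's payoff strictly below 2 in every row: -8 < -4, 0 < 3.
So 2 is strictly dominated for Player II.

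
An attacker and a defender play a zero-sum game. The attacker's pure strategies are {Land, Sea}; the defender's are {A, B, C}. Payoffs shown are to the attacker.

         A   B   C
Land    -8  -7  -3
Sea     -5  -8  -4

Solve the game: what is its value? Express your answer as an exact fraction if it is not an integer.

Row minima: Land → -8, Sea → -8; maximin = -8.
Column maxima: A → -5, B → -7, C → -3; minimax = -7.
-8 ≠ -7, so there is no saddle point; optimal play is mixed.
C is strictly dominated by A (it gives the attacker strictly more in every row), so the defender never plays it.
On the remaining 2×2 (Land, Sea vs A, B):
Let the attacker play Land with probability p. Expected payoff against A: (-8)p + (-5)(1−p) = −3p − 5; against B: (-7)p + (-8)(1−p) = p − 8.
Setting these equal: −3p − 5 = p − 8 ⇒ −4p = -3 ⇒ p = 3/4, and the value is (-3)·(3/4) − 5 = -29/4.
For the defender: with q = P(A), equating Land's and Sea's payoffs gives −q − 7 = 3q − 8 ⇒ q = 1/4.

-29/4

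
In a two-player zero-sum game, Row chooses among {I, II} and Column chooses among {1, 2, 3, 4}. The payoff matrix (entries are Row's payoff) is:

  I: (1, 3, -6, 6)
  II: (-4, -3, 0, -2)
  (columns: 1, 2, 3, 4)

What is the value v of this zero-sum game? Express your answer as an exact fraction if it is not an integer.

-24/11

Row minima: I → -6, II → -4; maximin = -4.
Column maxima: 1 → 1, 2 → 3, 3 → 0, 4 → 6; minimax = 0.
-4 ≠ 0, so there is no saddle point; optimal play is mixed.
2 is strictly dominated by 1 (it gives Row strictly more in every row), so Column never plays it.
4 is strictly dominated by 1 (it gives Row strictly more in every row), so Column never plays it.
On the remaining 2×2 (I, II vs 1, 3):
Let Row play I with probability p. Expected payoff against 1: 1p + (-4)(1−p) = 5p − 4; against 3: (-6)p + 0(1−p) = −6p.
Setting these equal: 5p − 4 = −6p ⇒ 11p = 4 ⇒ p = 4/11, and the value is (5)·(4/11) − 4 = -24/11.
For Column: with q = P(1), equating I's and II's payoffs gives 7q − 6 = −4q ⇒ q = 6/11.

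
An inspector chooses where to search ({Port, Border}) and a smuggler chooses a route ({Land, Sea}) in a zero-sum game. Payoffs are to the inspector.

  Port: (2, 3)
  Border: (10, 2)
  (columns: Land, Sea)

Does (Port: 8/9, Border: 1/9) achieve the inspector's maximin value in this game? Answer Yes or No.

Yes

Against Land this mix gives (8/9)·2 + (1/9)·10 = 26/9.
Against Sea this mix gives (8/9)·3 + (1/9)·2 = 26/9.
All of the smuggler's active replies (Land, Sea) yield 26/9, and no column does worse for the inspector. The mix makes the smuggler indifferent and guarantees 26/9, so it is optimal.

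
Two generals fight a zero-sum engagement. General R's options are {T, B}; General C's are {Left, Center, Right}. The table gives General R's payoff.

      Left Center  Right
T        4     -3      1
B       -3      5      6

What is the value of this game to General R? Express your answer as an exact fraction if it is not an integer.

Row minima: T → -3, B → -3; maximin = -3.
Column maxima: Left → 4, Center → 5, Right → 6; minimax = 4.
-3 ≠ 4, so there is no saddle point; optimal play is mixed.
Right is strictly dominated by Center (it gives General R strictly more in every row), so General C never plays it.
On the remaining 2×2 (T, B vs Left, Center):
Let General R play T with probability p. Expected payoff against Left: 4p + (-3)(1−p) = 7p − 3; against Center: (-3)p + 5(1−p) = −8p + 5.
Setting these equal: 7p − 3 = −8p + 5 ⇒ 15p = 8 ⇒ p = 8/15, and the value is (7)·(8/15) − 3 = 11/15.
For General C: with q = P(Left), equating T's and B's payoffs gives 7q − 3 = −8q + 5 ⇒ q = 8/15.

11/15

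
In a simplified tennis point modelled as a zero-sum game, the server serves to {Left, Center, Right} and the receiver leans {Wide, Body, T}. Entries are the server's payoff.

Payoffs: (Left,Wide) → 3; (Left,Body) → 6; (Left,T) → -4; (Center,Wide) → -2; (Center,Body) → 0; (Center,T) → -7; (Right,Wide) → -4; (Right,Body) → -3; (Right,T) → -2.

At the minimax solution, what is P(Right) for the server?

7/9

Row minima: Left → -4, Center → -7, Right → -4; maximin = -4.
Column maxima: Wide → 3, Body → 6, T → -2; minimax = -2.
-4 ≠ -2, so there is no saddle point; optimal play is mixed.
Center is strictly dominated by Left, so the server never plays it.
Body is strictly dominated by Wide (it gives the server strictly more in every row), so the receiver never plays it.
On the remaining 2×2 (Left, Right vs Wide, T):
Let the server play Left with probability p. Expected payoff against Wide: 3p + (-4)(1−p) = 7p − 4; against T: (-4)p + (-2)(1−p) = −2p − 2.
Setting these equal: 7p − 4 = −2p − 2 ⇒ 9p = 2 ⇒ p = 2/9, and the value is (7)·(2/9) − 4 = -22/9.
For the receiver: with q = P(Wide), equating Left's and Right's payoffs gives 7q − 4 = −2q − 2 ⇒ q = 2/9.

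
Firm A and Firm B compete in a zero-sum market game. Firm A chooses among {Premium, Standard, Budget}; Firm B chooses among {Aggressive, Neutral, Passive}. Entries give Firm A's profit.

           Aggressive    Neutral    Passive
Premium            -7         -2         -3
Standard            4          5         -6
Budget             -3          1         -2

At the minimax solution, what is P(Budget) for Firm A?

Row minima: Premium → -7, Standard → -6, Budget → -3; maximin = -3.
Column maxima: Aggressive → 4, Neutral → 5, Passive → -2; minimax = -2.
-3 ≠ -2, so there is no saddle point; optimal play is mixed.
Premium is strictly dominated by Budget, so Firm A never plays it.
Neutral is strictly dominated by Aggressive (it gives Firm A strictly more in every row), so Firm B never plays it.
On the remaining 2×2 (Standard, Budget vs Aggressive, Passive):
Let Firm A play Standard with probability p. Expected payoff against Aggressive: 4p + (-3)(1−p) = 7p − 3; against Passive: (-6)p + (-2)(1−p) = −4p − 2.
Setting these equal: 7p − 3 = −4p − 2 ⇒ 11p = 1 ⇒ p = 1/11, and the value is (7)·(1/11) − 3 = -26/11.
For Firm B: with q = P(Aggressive), equating Standard's and Budget's payoffs gives 10q − 6 = −q − 2 ⇒ q = 4/11.

10/11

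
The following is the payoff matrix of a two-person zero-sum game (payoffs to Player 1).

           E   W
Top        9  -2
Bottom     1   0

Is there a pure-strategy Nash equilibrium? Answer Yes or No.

Row minima: Top → -2, Bottom → 0; maximin = 0.
Column maxima: E → 9, W → 0; minimax = 0.
maximin = minimax = 0, so a saddle point exists.

Yes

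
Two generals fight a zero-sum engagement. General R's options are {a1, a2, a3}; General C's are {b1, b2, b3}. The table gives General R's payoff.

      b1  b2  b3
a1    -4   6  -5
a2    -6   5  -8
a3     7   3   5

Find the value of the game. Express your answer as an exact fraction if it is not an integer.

Row minima: a1 → -5, a2 → -8, a3 → 3; maximin = 3.
Column maxima: b1 → 7, b2 → 6, b3 → 5; minimax = 5.
3 ≠ 5, so there is no saddle point; optimal play is mixed.
a2 is strictly dominated by a1, so General R never plays it.
b1 is strictly dominated by b3 (it gives General R strictly more in every row), so General C never plays it.
On the remaining 2×2 (a1, a3 vs b2, b3):
Let General R play a1 with probability p. Expected payoff against b2: 6p + 3(1−p) = 3p + 3; against b3: (-5)p + 5(1−p) = −10p + 5.
Setting these equal: 3p + 3 = −10p + 5 ⇒ 13p = 2 ⇒ p = 2/13, and the value is (3)·(2/13) + 3 = 45/13.
For General C: with q = P(b2), equating a1's and a3's payoffs gives 11q − 5 = −2q + 5 ⇒ q = 10/13.

45/13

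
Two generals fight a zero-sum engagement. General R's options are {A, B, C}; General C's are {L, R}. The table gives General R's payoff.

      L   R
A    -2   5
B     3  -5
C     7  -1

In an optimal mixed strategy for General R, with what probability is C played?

Row minima: A → -2, B → -5, C → -1; maximin = -1.
Column maxima: L → 7, R → 5; minimax = 5.
-1 ≠ 5, so there is no saddle point; optimal play is mixed.
B is strictly dominated by C, so General R never plays it.
On the remaining 2×2 (A, C vs L, R):
Let General R play A with probability p. Expected payoff against L: (-2)p + 7(1−p) = −9p + 7; against R: 5p + (-1)(1−p) = 6p − 1.
Setting these equal: −9p + 7 = 6p − 1 ⇒ −15p = -8 ⇒ p = 8/15, and the value is (-9)·(8/15) + 7 = 11/5.
For General C: with q = P(L), equating A's and C's payoffs gives −7q + 5 = 8q − 1 ⇒ q = 2/5.

7/15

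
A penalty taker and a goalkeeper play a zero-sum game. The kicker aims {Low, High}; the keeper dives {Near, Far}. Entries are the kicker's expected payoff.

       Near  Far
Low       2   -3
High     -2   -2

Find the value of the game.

Row minima: Low → -3, High → -2; maximin = -2.
Column maxima: Near → 2, Far → -2; minimax = -2.
Since maximin = minimax = -2, there is a saddle point and the value is -2.

-2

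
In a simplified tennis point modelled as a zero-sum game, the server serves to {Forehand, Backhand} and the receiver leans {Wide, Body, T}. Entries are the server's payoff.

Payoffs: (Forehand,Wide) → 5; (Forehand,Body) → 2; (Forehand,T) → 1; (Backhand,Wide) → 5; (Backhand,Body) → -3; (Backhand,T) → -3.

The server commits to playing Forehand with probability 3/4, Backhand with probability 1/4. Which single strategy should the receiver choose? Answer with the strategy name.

If the receiver plays Wide, the server's expected payoff is (3/4)·5 + (1/4)·5 = 5.
If the receiver plays Body, the server's expected payoff is (3/4)·2 + (1/4)·(-3) = 3/4.
If the receiver plays T, the server's expected payoff is (3/4)·1 + (1/4)·(-3) = 0.
The receiver minimizes the server's payoff; the smallest is 0, so the best response is T.

T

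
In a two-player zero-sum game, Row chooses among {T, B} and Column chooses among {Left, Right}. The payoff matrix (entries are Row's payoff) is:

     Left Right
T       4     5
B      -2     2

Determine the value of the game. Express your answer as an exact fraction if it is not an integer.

4

Row minima: T → 4, B → -2; maximin = 4.
Column maxima: Left → 4, Right → 5; minimax = 4.
Since maximin = minimax = 4, there is a saddle point and the value is 4.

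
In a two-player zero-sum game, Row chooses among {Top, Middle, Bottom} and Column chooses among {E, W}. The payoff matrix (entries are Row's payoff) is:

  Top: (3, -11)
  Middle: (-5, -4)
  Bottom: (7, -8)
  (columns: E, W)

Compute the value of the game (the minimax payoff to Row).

Row minima: Top → -11, Middle → -5, Bottom → -8; maximin = -5.
Column maxima: E → 7, W → -4; minimax = -4.
-5 ≠ -4, so there is no saddle point; optimal play is mixed.
Top is strictly dominated by Bottom, so Row never plays it.
On the remaining 2×2 (Middle, Bottom vs E, W):
Let Row play Middle with probability p. Expected payoff against E: (-5)p + 7(1−p) = −12p + 7; against W: (-4)p + (-8)(1−p) = 4p − 8.
Setting these equal: −12p + 7 = 4p − 8 ⇒ −16p = -15 ⇒ p = 15/16, and the value is (-12)·(15/16) + 7 = -17/4.
For Column: with q = P(E), equating Middle's and Bottom's payoffs gives −q − 4 = 15q − 8 ⇒ q = 1/4.

-17/4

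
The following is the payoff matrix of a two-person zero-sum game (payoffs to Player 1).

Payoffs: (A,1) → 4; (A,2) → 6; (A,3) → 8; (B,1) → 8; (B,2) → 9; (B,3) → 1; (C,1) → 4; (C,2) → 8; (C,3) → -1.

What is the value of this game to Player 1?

60/11

Row minima: A → 4, B → 1, C → -1; maximin = 4.
Column maxima: 1 → 8, 2 → 9, 3 → 8; minimax = 8.
4 ≠ 8, so there is no saddle point; optimal play is mixed.
C is strictly dominated by B, so Player 1 never plays it.
2 is strictly dominated by 1 (it gives Player 1 strictly more in every row), so Player 2 never plays it.
On the remaining 2×2 (A, B vs 1, 3):
Let Player 1 play A with probability p. Expected payoff against 1: 4p + 8(1−p) = −4p + 8; against 3: 8p + 1(1−p) = 7p + 1.
Setting these equal: −4p + 8 = 7p + 1 ⇒ −11p = -7 ⇒ p = 7/11, and the value is (-4)·(7/11) + 8 = 60/11.
For Player 2: with q = P(1), equating A's and B's payoffs gives −4q + 8 = 7q + 1 ⇒ q = 7/11.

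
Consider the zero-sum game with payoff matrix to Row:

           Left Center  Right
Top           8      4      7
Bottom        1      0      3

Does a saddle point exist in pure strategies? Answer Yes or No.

Row minima: Top → 4, Bottom → 0; maximin = 4.
Column maxima: Left → 8, Center → 4, Right → 7; minimax = 4.
maximin = minimax = 4, so a saddle point exists.

Yes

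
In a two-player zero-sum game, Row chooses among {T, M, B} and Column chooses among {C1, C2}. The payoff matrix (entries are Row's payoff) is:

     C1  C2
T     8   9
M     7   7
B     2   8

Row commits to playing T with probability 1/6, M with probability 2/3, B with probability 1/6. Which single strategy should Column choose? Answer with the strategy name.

If Column plays C1, Row's expected payoff is (1/6)·8 + (2/3)·7 + (1/6)·2 = 19/3.
If Column plays C2, Row's expected payoff is (1/6)·9 + (2/3)·7 + (1/6)·8 = 15/2.
Column minimizes Row's payoff; the smallest is 19/3, so the best response is C1.

C1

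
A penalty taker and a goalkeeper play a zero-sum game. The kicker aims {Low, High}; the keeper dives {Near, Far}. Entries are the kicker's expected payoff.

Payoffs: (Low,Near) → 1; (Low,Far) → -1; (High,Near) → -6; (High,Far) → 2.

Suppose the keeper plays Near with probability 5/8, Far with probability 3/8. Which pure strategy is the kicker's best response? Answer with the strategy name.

Expected payoff of Low: (5/8)·1 + (3/8)·(-1) = 1/4.
Expected payoff of High: (5/8)·(-6) + (3/8)·2 = -3.
The largest is 1/4, so the kicker's best response is Low.

Low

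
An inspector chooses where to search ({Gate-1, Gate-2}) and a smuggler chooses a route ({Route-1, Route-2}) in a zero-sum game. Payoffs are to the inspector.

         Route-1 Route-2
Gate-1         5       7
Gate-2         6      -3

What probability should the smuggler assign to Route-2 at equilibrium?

1/11

Row minima: Gate-1 → 5, Gate-2 → -3; maximin = 5.
Column maxima: Route-1 → 6, Route-2 → 7; minimax = 6.
5 ≠ 6, so there is no saddle point; optimal play is mixed.
Let the inspector play Gate-1 with probability p. Expected payoff against Route-1: 5p + 6(1−p) = −p + 6; against Route-2: 7p + (-3)(1−p) = 10p − 3.
Setting these equal: −p + 6 = 10p − 3 ⇒ −11p = -9 ⇒ p = 9/11, and the value is (-1)·(9/11) + 6 = 57/11.
For the smuggler: with q = P(Route-1), equating Gate-1's and Gate-2's payoffs gives −2q + 7 = 9q − 3 ⇒ q = 10/11.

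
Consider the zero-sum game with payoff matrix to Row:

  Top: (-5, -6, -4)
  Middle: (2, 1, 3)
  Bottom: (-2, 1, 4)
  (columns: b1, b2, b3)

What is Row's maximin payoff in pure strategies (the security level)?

Row minima: Top → -6, Middle → 1, Bottom → -2.
The best of these is 1.

1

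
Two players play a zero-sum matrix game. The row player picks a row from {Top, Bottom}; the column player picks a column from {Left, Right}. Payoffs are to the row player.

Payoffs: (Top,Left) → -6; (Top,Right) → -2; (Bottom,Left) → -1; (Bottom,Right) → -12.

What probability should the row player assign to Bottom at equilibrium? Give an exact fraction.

4/15

Row minima: Top → -6, Bottom → -12; maximin = -6.
Column maxima: Left → -1, Right → -2; minimax = -2.
-6 ≠ -2, so there is no saddle point; optimal play is mixed.
Let the row player play Top with probability p. Expected payoff against Left: (-6)p + (-1)(1−p) = −5p − 1; against Right: (-2)p + (-12)(1−p) = 10p − 12.
Setting these equal: −5p − 1 = 10p − 12 ⇒ −15p = -11 ⇒ p = 11/15, and the value is (-5)·(11/15) − 1 = -14/3.
For the column player: with q = P(Left), equating Top's and Bottom's payoffs gives −4q − 2 = 11q − 12 ⇒ q = 2/3.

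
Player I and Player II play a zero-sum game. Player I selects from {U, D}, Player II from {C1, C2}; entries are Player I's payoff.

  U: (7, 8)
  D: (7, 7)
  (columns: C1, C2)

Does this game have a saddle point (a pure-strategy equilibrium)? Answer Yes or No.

Yes

Row minima: U → 7, D → 7; maximin = 7.
Column maxima: C1 → 7, C2 → 8; minimax = 7.
maximin = minimax = 7, so a saddle point exists.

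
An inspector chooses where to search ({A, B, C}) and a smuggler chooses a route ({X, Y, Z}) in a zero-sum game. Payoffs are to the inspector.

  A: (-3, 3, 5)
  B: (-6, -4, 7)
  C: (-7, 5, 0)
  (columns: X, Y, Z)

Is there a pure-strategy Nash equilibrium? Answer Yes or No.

Yes

Row minima: A → -3, B → -6, C → -7; maximin = -3.
Column maxima: X → -3, Y → 5, Z → 7; minimax = -3.
maximin = minimax = -3, so a saddle point exists.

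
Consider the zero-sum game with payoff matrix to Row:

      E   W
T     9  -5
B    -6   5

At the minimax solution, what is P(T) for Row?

Row minima: T → -5, B → -6; maximin = -5.
Column maxima: E → 9, W → 5; minimax = 5.
-5 ≠ 5, so there is no saddle point; optimal play is mixed.
Let Row play T with probability p. Expected payoff against E: 9p + (-6)(1−p) = 15p − 6; against W: (-5)p + 5(1−p) = −10p + 5.
Setting these equal: 15p − 6 = −10p + 5 ⇒ 25p = 11 ⇒ p = 11/25, and the value is (15)·(11/25) − 6 = 3/5.
For Column: with q = P(E), equating T's and B's payoffs gives 14q − 5 = −11q + 5 ⇒ q = 2/5.

11/25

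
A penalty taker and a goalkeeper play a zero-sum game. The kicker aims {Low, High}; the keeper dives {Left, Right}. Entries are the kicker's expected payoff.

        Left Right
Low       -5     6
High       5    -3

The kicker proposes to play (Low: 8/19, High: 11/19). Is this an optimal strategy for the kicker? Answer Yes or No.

Yes

Against Left this mix gives (8/19)·(-5) + (11/19)·5 = 15/19.
Against Right this mix gives (8/19)·6 + (11/19)·(-3) = 15/19.
All of the keeper's active replies (Left, Right) yield 15/19, and no column does worse for the kicker. The mix makes the keeper indifferent and guarantees 15/19, so it is optimal.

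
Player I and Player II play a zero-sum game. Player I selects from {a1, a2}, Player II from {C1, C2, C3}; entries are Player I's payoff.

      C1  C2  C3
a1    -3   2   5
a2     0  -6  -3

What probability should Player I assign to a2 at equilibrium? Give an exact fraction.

Row minima: a1 → -3, a2 → -6; maximin = -3.
Column maxima: C1 → 0, C2 → 2, C3 → 5; minimax = 0.
-3 ≠ 0, so there is no saddle point; optimal play is mixed.
C3 is strictly dominated by C2 (it gives Player I strictly more in every row), so Player II never plays it.
On the remaining 2×2 (a1, a2 vs C1, C2):
Let Player I play a1 with probability p. Expected payoff against C1: (-3)p + 0(1−p) = −3p; against C2: 2p + (-6)(1−p) = 8p − 6.
Setting these equal: −3p = 8p − 6 ⇒ −11p = -6 ⇒ p = 6/11, and the value is (-3)·(6/11) = -18/11.
For Player II: with q = P(C1), equating a1's and a2's payoffs gives −5q + 2 = 6q − 6 ⇒ q = 8/11.

5/11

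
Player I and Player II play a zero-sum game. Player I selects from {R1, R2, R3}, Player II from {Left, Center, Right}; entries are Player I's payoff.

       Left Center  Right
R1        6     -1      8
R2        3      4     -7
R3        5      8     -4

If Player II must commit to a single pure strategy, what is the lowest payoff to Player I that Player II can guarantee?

Column maxima: Left → 6, Center → 8, Right → 8.
The smallest of these is 6.

6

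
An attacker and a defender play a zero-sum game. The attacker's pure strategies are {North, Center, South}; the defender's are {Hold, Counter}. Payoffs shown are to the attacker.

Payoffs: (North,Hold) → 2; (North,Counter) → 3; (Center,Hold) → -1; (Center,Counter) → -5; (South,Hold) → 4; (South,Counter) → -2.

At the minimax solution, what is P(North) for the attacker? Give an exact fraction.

6/7

Row minima: North → 2, Center → -5, South → -2; maximin = 2.
Column maxima: Hold → 4, Counter → 3; minimax = 3.
2 ≠ 3, so there is no saddle point; optimal play is mixed.
Center is strictly dominated by North, so the attacker never plays it.
On the remaining 2×2 (North, South vs Hold, Counter):
Let the attacker play North with probability p. Expected payoff against Hold: 2p + 4(1−p) = −2p + 4; against Counter: 3p + (-2)(1−p) = 5p − 2.
Setting these equal: −2p + 4 = 5p − 2 ⇒ −7p = -6 ⇒ p = 6/7, and the value is (-2)·(6/7) + 4 = 16/7.
For the defender: with q = P(Hold), equating North's and South's payoffs gives −q + 3 = 6q − 2 ⇒ q = 5/7.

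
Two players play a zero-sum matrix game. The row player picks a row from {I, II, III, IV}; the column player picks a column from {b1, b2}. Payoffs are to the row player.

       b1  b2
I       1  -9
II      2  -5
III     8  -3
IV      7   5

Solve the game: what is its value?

Row minima: I → -9, II → -5, III → -3, IV → 5; maximin = 5.
Column maxima: b1 → 8, b2 → 5; minimax = 5.
Since maximin = minimax = 5, there is a saddle point and the value is 5.

5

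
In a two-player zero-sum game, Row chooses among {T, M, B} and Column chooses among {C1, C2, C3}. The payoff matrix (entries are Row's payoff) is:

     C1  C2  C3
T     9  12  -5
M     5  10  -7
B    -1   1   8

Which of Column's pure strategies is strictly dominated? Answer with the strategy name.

C1 holds Row's payoff strictly below C2 in every row: 9 < 12, 5 < 10, -1 < 1.
So C2 is strictly dominated for Column.

C2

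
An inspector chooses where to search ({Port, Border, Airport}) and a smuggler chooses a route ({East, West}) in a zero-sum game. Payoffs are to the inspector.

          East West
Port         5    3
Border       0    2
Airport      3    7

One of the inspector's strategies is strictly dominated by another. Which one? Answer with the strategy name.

Border

Port gives a strictly higher payoff than Border against every column: 5 > 0, 3 > 2.
So Border is strictly dominated and the inspector never plays it.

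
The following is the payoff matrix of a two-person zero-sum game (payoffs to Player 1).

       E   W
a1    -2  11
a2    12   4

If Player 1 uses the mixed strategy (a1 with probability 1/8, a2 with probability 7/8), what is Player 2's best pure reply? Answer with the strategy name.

If Player 2 plays E, Player 1's expected payoff is (1/8)·(-2) + (7/8)·12 = 41/4.
If Player 2 plays W, Player 1's expected payoff is (1/8)·11 + (7/8)·4 = 39/8.
Player 2 minimizes Player 1's payoff; the smallest is 39/8, so the best response is W.

W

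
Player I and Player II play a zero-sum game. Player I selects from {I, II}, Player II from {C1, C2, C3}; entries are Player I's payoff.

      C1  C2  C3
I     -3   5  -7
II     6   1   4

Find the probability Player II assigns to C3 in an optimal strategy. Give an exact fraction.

Row minima: I → -7, II → 1; maximin = 1.
Column maxima: C1 → 6, C2 → 5, C3 → 4; minimax = 4.
1 ≠ 4, so there is no saddle point; optimal play is mixed.
C1 is strictly dominated by C3 (it gives Player I strictly more in every row), so Player II never plays it.
On the remaining 2×2 (I, II vs C2, C3):
Let Player I play I with probability p. Expected payoff against C2: 5p + 1(1−p) = 4p + 1; against C3: (-7)p + 4(1−p) = −11p + 4.
Setting these equal: 4p + 1 = −11p + 4 ⇒ 15p = 3 ⇒ p = 1/5, and the value is (4)·(1/5) + 1 = 9/5.
For Player II: with q = P(C2), equating I's and II's payoffs gives 12q − 7 = −3q + 4 ⇒ q = 11/15.

4/15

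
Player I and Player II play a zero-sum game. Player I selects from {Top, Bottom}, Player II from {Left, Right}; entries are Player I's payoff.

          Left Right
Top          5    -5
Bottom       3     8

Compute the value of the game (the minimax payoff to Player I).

Row minima: Top → -5, Bottom → 3; maximin = 3.
Column maxima: Left → 5, Right → 8; minimax = 5.
3 ≠ 5, so there is no saddle point; optimal play is mixed.
Let Player I play Top with probability p. Expected payoff against Left: 5p + 3(1−p) = 2p + 3; against Right: (-5)p + 8(1−p) = −13p + 8.
Setting these equal: 2p + 3 = −13p + 8 ⇒ 15p = 5 ⇒ p = 1/3, and the value is (2)·(1/3) + 3 = 11/3.
For Player II: with q = P(Left), equating Top's and Bottom's payoffs gives 10q − 5 = −5q + 8 ⇒ q = 13/15.

11/3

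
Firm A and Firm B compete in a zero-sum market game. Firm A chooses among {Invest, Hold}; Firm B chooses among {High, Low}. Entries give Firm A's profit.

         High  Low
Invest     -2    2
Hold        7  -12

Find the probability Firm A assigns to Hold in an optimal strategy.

4/23

Row minima: Invest → -2, Hold → -12; maximin = -2.
Column maxima: High → 7, Low → 2; minimax = 2.
-2 ≠ 2, so there is no saddle point; optimal play is mixed.
Let Firm A play Invest with probability p. Expected payoff against High: (-2)p + 7(1−p) = −9p + 7; against Low: 2p + (-12)(1−p) = 14p − 12.
Setting these equal: −9p + 7 = 14p − 12 ⇒ −23p = -19 ⇒ p = 19/23, and the value is (-9)·(19/23) + 7 = -10/23.
For Firm B: with q = P(High), equating Invest's and Hold's payoffs gives −4q + 2 = 19q − 12 ⇒ q = 14/23.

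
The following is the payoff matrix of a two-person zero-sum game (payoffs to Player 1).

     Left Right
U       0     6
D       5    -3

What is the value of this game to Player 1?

Row minima: U → 0, D → -3; maximin = 0.
Column maxima: Left → 5, Right → 6; minimax = 5.
0 ≠ 5, so there is no saddle point; optimal play is mixed.
Let Player 1 play U with probability p. Expected payoff against Left: 0p + 5(1−p) = −5p + 5; against Right: 6p + (-3)(1−p) = 9p − 3.
Setting these equal: −5p + 5 = 9p − 3 ⇒ −14p = -8 ⇒ p = 4/7, and the value is (-5)·(4/7) + 5 = 15/7.
For Player 2: with q = P(Left), equating U's and D's payoffs gives −6q + 6 = 8q − 3 ⇒ q = 9/14.

15/7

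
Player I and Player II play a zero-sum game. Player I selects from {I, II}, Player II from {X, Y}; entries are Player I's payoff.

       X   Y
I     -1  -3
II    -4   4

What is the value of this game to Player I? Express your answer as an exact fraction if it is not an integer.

-8/5

Row minima: I → -3, II → -4; maximin = -3.
Column maxima: X → -1, Y → 4; minimax = -1.
-3 ≠ -1, so there is no saddle point; optimal play is mixed.
Let Player I play I with probability p. Expected payoff against X: (-1)p + (-4)(1−p) = 3p − 4; against Y: (-3)p + 4(1−p) = −7p + 4.
Setting these equal: 3p − 4 = −7p + 4 ⇒ 10p = 8 ⇒ p = 4/5, and the value is (3)·(4/5) − 4 = -8/5.
For Player II: with q = P(X), equating I's and II's payoffs gives 2q − 3 = −8q + 4 ⇒ q = 7/10.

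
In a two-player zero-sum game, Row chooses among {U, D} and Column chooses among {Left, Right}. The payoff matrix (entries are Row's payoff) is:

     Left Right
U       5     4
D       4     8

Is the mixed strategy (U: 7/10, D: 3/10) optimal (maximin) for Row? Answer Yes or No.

No

Against Left this mix gives (7/10)·5 + (3/10)·4 = 47/10.
Against Right this mix gives (7/10)·4 + (3/10)·8 = 26/5.
Column will play Left, holding Row to 47/10. Shifting weight toward the row that does better against Left would raise this floor (the equalizing mix achieves 24/5 against both Left and Right), so the proposed strategy is not optimal.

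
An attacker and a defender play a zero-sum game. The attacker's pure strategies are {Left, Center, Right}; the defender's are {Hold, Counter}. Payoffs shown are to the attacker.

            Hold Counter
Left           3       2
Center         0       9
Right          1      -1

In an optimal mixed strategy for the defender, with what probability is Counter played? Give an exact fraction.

3/10

Row minima: Left → 2, Center → 0, Right → -1; maximin = 2.
Column maxima: Hold → 3, Counter → 9; minimax = 3.
2 ≠ 3, so there is no saddle point; optimal play is mixed.
Right is strictly dominated by Left, so the attacker never plays it.
On the remaining 2×2 (Left, Center vs Hold, Counter):
Let the attacker play Left with probability p. Expected payoff against Hold: 3p + 0(1−p) = 3p; against Counter: 2p + 9(1−p) = −7p + 9.
Setting these equal: 3p = −7p + 9 ⇒ 10p = 9 ⇒ p = 9/10, and the value is (3)·(9/10) = 27/10.
For the defender: with q = P(Hold), equating Left's and Center's payoffs gives q + 2 = −9q + 9 ⇒ q = 7/10.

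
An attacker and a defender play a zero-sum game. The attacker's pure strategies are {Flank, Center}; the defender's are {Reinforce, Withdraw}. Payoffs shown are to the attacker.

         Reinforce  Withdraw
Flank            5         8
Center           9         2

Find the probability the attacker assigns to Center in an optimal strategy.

3/10

Row minima: Flank → 5, Center → 2; maximin = 5.
Column maxima: Reinforce → 9, Withdraw → 8; minimax = 8.
5 ≠ 8, so there is no saddle point; optimal play is mixed.
Let the attacker play Flank with probability p. Expected payoff against Reinforce: 5p + 9(1−p) = −4p + 9; against Withdraw: 8p + 2(1−p) = 6p + 2.
Setting these equal: −4p + 9 = 6p + 2 ⇒ −10p = -7 ⇒ p = 7/10, and the value is (-4)·(7/10) + 9 = 31/5.
For the defender: with q = P(Reinforce), equating Flank's and Center's payoffs gives −3q + 8 = 7q + 2 ⇒ q = 3/5.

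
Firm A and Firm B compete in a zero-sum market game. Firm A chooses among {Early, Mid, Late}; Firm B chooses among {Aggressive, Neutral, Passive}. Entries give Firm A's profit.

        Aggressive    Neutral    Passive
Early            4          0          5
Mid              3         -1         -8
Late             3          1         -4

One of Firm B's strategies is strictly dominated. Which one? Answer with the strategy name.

Neutral holds Firm A's payoff strictly below Aggressive in every row: 0 < 4, -1 < 3, 1 < 3.
So Aggressive is strictly dominated for Firm B.

Aggressive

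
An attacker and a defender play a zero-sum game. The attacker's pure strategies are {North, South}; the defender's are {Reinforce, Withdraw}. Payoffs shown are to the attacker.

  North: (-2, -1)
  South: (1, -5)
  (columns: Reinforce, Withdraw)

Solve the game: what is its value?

Row minima: North → -2, South → -5; maximin = -2.
Column maxima: Reinforce → 1, Withdraw → -1; minimax = -1.
-2 ≠ -1, so there is no saddle point; optimal play is mixed.
Let the attacker play North with probability p. Expected payoff against Reinforce: (-2)p + 1(1−p) = −3p + 1; against Withdraw: (-1)p + (-5)(1−p) = 4p − 5.
Setting these equal: −3p + 1 = 4p − 5 ⇒ −7p = -6 ⇒ p = 6/7, and the value is (-3)·(6/7) + 1 = -11/7.
For the defender: with q = P(Reinforce), equating North's and South's payoffs gives −q − 1 = 6q − 5 ⇒ q = 4/7.

-11/7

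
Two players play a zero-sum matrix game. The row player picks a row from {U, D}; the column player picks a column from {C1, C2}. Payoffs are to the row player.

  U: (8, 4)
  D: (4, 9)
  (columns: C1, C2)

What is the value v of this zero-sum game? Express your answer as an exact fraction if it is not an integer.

56/9

Row minima: U → 4, D → 4; maximin = 4.
Column maxima: C1 → 8, C2 → 9; minimax = 8.
4 ≠ 8, so there is no saddle point; optimal play is mixed.
Let the row player play U with probability p. Expected payoff against C1: 8p + 4(1−p) = 4p + 4; against C2: 4p + 9(1−p) = −5p + 9.
Setting these equal: 4p + 4 = −5p + 9 ⇒ 9p = 5 ⇒ p = 5/9, and the value is (4)·(5/9) + 4 = 56/9.
For the column player: with q = P(C1), equating U's and D's payoffs gives 4q + 4 = −5q + 9 ⇒ q = 5/9.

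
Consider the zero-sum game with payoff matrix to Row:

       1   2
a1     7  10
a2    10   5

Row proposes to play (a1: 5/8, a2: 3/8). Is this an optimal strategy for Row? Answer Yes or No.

Against 1 this mix gives (5/8)·7 + (3/8)·10 = 65/8.
Against 2 this mix gives (5/8)·10 + (3/8)·5 = 65/8.
All of Column's active replies (1, 2) yield 65/8, and no column does worse for Row. The mix makes Column indifferent and guarantees 65/8, so it is optimal.

Yes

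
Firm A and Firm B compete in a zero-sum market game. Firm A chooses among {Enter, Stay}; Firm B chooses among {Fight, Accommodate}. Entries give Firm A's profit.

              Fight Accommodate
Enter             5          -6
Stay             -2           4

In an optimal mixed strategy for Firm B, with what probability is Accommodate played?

Row minima: Enter → -6, Stay → -2; maximin = -2.
Column maxima: Fight → 5, Accommodate → 4; minimax = 4.
-2 ≠ 4, so there is no saddle point; optimal play is mixed.
Let Firm A play Enter with probability p. Expected payoff against Fight: 5p + (-2)(1−p) = 7p − 2; against Accommodate: (-6)p + 4(1−p) = −10p + 4.
Setting these equal: 7p − 2 = −10p + 4 ⇒ 17p = 6 ⇒ p = 6/17, and the value is (7)·(6/17) − 2 = 8/17.
For Firm B: with q = P(Fight), equating Enter's and Stay's payoffs gives 11q − 6 = −6q + 4 ⇒ q = 10/17.

7/17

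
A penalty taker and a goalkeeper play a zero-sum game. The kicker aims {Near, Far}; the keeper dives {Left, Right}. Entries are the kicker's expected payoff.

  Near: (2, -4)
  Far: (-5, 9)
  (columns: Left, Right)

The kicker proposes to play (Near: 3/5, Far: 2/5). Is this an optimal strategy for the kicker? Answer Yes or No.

Against Left this mix gives (3/5)·2 + (2/5)·(-5) = -4/5.
Against Right this mix gives (3/5)·(-4) + (2/5)·9 = 6/5.
The keeper will play Left, holding the kicker to -4/5. Shifting weight toward the row that does better against Left would raise this floor (the equalizing mix achieves -1/10 against both Left and Right), so the proposed strategy is not optimal.

No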